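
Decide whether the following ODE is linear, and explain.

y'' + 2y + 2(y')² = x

Nonlinear ((y')² term)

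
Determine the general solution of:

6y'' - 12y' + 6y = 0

Characteristic equation: 6r² - 12r + 6 = 0
Divide by 6: r² - 2r + 1 = 0
Factored: (r - 1)² = 0
Repeated root: r = 1
General solution: y = (C₁ + C₂x)e^x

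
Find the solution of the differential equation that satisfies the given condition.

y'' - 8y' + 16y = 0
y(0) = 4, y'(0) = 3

General solution: y = (C₁ + C₂x)e^(4x)
Repeated root r = 4
Applying ICs: C₁ = 4, C₂ = -13
Particular solution: y = (4 - 13x)e^(4x)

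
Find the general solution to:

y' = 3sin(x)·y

Separating variables and integrating:
ln|y| = -3cos(x) + C

General solution: y = Ce^(-3cos(x))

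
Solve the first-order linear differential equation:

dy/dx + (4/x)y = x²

Using integrating factor method:

General solution: y = (1/7)x^3 + Cx^(-4)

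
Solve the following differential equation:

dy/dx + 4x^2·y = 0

Using integrating factor method:

General solution: y = Ce^(-4x^3/3)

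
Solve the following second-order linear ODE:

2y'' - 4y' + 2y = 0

Characteristic equation: 2r² - 4r + 2 = 0
Divide by 2: r² - 2r + 1 = 0
Factored: (r - 1)² = 0
Repeated root: r = 1
General solution: y = (C₁ + C₂x)e^x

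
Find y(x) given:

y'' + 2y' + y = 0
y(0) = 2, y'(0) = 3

General solution: y = (C₁ + C₂x)e^(-x)
Repeated root r = -1
Applying ICs: C₁ = 2, C₂ = 5
Particular solution: y = (2 + 5x)e^(-x)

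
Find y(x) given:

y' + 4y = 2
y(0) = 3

General solution: y = 1/2 + Ce^(-4x)
Applying y(0) = 3: C = 3 - 1/2 = 5/2
Particular solution: y = 1/2 + (5/2)e^(-4x)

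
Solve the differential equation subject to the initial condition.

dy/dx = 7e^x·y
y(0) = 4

General solution: y = Ce^(7e^x)
Applying IC y(0) = 4:
Particular solution: y = 4e^(7(e^x - 1))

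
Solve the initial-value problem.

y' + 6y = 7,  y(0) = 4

General solution: y = 7/6 + Ce^(-6x)
Applying y(0) = 4: C = 4 - 7/6 = 17/6
Particular solution: y = 7/6 + (17/6)e^(-6x)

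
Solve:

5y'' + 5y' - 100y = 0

Characteristic equation: 5r² + 5r - 100 = 0
Divide by 5: r² + r - 20 = 0
Roots: r = 4, -5 (distinct real)
General solution: y = C₁e^(4x) + C₂e^(-5x)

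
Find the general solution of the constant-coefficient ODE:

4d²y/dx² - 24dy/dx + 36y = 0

Characteristic equation: 4r² - 24r + 36 = 0
Divide by 4: r² - 6r + 9 = 0
Factored: (r - 3)² = 0
Repeated root: r = 3
General solution: y = (C₁ + C₂x)e^(3x)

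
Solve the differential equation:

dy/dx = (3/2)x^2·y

Separating variables and integrating:
ln|y| = x^3/2 + C

General solution: y = Ce^(x^3/2)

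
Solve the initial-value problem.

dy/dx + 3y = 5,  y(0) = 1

General solution: y = 5/3 + Ce^(-3x)
Applying y(0) = 1: C = 1 - 5/3 = -2/3
Particular solution: y = 5/3 - (2/3)e^(-3x)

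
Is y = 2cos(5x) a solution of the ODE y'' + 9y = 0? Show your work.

Verification:
y'' = -50cos(5x)
y'' + 9y ≠ 0 (frequency mismatch: got 25 instead of 9)

No, it is not a solution.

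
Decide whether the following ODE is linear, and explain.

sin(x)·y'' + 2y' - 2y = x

Linear (y and its derivatives appear to the first power only, no products of y terms)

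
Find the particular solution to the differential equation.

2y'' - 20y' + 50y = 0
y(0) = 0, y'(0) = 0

General solution: y = (C₁ + C₂x)e^(5x)
Repeated root r = 5
Applying ICs: C₁ = 0, C₂ = 0
Particular solution: y = 0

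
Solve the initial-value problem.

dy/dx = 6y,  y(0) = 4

General solution: y = Ce^(6x)
Applying IC y(0) = 4:
Particular solution: y = 4e^(6x)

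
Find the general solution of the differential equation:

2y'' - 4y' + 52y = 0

Characteristic equation: 2r² - 4r + 52 = 0
Divide by 2: r² - 2r + 26 = 0
Roots: r = 1 ± 5i (complex conjugates)
General solution: y = e^x(C₁cos(5x) + C₂sin(5x))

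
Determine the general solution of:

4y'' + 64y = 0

Characteristic equation: 4r² + 64 = 0
Divide by 4: r² + 16 = 0
Roots: r = ±4i (complex conjugates)
General solution: y = C₁cos(4x) + C₂sin(4x)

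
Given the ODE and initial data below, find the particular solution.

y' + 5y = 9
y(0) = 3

General solution: y = 9/5 + Ce^(-5x)
Applying y(0) = 3: C = 3 - 9/5 = 6/5
Particular solution: y = 9/5 + (6/5)e^(-5x)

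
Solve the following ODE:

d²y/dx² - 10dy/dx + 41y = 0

Characteristic equation: r² - 10r + 41 = 0
Roots: r = 5 ± 4i (complex conjugates)
General solution: y = e^(5x)(C₁cos(4x) + C₂sin(4x))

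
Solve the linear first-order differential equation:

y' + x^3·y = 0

Using integrating factor method:

General solution: y = Ce^(-x^4/4)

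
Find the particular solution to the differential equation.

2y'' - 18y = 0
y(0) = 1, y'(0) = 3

General solution: y = C₁e^(3x) + C₂e^(-3x)
Applying ICs: C₁ = 1, C₂ = 0
Particular solution: y = e^(3x)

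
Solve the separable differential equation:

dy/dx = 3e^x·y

Separating variables and integrating:
ln|y| = 3e^x + C

General solution: y = Ce^(3e^x)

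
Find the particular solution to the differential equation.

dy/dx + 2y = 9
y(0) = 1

General solution: y = 9/2 + Ce^(-2x)
Applying y(0) = 1: C = 1 - 9/2 = -7/2
Particular solution: y = 9/2 - (7/2)e^(-2x)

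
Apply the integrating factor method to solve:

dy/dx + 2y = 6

Using integrating factor method:

General solution: y = 3 + Ce^(-2x)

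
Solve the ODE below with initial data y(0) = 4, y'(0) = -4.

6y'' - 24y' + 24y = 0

General solution: y = (C₁ + C₂x)e^(2x)
Repeated root r = 2
Applying ICs: C₁ = 4, C₂ = -12
Particular solution: y = (4 - 12x)e^(2x)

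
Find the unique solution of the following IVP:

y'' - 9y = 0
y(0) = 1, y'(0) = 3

General solution: y = C₁e^(3x) + C₂e^(-3x)
Applying ICs: C₁ = 1, C₂ = 0
Particular solution: y = e^(3x)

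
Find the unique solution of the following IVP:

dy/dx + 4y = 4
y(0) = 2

General solution: y = 1 + Ce^(-4x)
Applying y(0) = 2: C = 2 - 1 = 1
Particular solution: y = 1 + e^(-4x)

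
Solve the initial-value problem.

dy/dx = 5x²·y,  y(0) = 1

General solution: y = Ce^(5x³/3)
Applying IC y(0) = 1:
Particular solution: y = e^(5x³/3)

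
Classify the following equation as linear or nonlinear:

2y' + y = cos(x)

Linear (y and its derivatives appear to the first power only, no products of y terms)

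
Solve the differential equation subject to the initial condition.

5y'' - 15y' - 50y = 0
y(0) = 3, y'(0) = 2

General solution: y = C₁e^(5x) + C₂e^(-2x)
Applying ICs: C₁ = 8/7, C₂ = 13/7
Particular solution: y = (8/7)e^(5x) + (13/7)e^(-2x)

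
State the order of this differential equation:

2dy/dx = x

The order is 1 (highest derivative is of order 1).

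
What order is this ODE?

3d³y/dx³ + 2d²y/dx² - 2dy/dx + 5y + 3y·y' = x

The order is 3 (highest derivative is of order 3).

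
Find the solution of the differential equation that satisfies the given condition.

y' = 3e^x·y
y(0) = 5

General solution: y = Ce^(3e^x)
Applying IC y(0) = 5:
Particular solution: y = 5e^(3(e^x - 1))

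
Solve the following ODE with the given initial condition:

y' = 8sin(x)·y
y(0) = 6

General solution: y = Ce^(-8cos(x))
Applying IC y(0) = 6:
Particular solution: y = 6e^(8(1-cos(x)))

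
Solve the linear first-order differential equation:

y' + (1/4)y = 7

Using integrating factor method:

General solution: y = 28 + Ce^(-x/4)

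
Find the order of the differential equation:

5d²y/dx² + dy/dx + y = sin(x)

The order is 2 (highest derivative is of order 2).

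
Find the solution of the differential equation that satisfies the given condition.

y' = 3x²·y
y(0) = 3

General solution: y = Ce^(x³)
Applying IC y(0) = 3:
Particular solution: y = 3e^(x³)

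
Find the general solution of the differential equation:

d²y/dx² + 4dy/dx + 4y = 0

Characteristic equation: r² + 4r + 4 = 0
Factored: (r + 2)² = 0
Repeated root: r = -2
General solution: y = (C₁ + C₂x)e^(-2x)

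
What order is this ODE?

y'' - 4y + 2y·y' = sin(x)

The order is 2 (highest derivative is of order 2).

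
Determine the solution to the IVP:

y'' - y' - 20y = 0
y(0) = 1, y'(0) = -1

General solution: y = C₁e^(5x) + C₂e^(-4x)
Applying ICs: C₁ = 1/3, C₂ = 2/3
Particular solution: y = (1/3)e^(5x) + (2/3)e^(-4x)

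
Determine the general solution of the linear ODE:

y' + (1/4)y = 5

Using integrating factor method:

General solution: y = 20 + Ce^(-x/4)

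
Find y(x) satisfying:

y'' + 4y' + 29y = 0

Characteristic equation: r² + 4r + 29 = 0
Roots: r = -2 ± 5i (complex conjugates)
General solution: y = e^(-2x)(C₁cos(5x) + C₂sin(5x))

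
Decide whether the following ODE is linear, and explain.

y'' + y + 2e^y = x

Nonlinear (e^y is nonlinear in y)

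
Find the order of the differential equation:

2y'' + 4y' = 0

The order is 2 (highest derivative is of order 2).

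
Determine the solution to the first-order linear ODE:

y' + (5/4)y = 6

Using integrating factor method:

General solution: y = 24/5 + Ce^(-5x/4)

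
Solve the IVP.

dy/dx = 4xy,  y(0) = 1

General solution: y = Ce^(2x²)
Applying IC y(0) = 1:
Particular solution: y = e^(2x²)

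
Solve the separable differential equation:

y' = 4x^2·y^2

Separating variables and integrating:
-1/y = 4x^3/3 + C

General solution: y^-1 = (-4/3)x^3 + C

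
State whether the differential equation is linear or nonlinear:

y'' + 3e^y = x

Nonlinear (e^y is nonlinear in y)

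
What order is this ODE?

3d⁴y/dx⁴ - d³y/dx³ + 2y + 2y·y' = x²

The order is 4 (highest derivative is of order 4).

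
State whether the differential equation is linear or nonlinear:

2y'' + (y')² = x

Nonlinear ((y')² term)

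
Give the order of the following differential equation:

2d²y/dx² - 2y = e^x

The order is 2 (highest derivative is of order 2).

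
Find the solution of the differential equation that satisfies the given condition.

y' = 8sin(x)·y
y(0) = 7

General solution: y = Ce^(-8cos(x))
Applying IC y(0) = 7:
Particular solution: y = 7e^(8(1-cos(x)))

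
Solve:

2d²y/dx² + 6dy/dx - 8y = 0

Characteristic equation: 2r² + 6r - 8 = 0
Divide by 2: r² + 3r - 4 = 0
Roots: r = 1, -4 (distinct real)
General solution: y = C₁e^x + C₂e^(-4x)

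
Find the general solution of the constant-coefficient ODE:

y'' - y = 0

Characteristic equation: r² - 1 = 0
Roots: r = 1, -1 (distinct real)
General solution: y = C₁e^x + C₂e^(-x)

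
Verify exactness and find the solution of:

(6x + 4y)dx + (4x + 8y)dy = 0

Verify exactness: ∂M/∂y = ∂N/∂x ✓
Find F(x,y) such that ∂F/∂x = M, ∂F/∂y = N
Solution: 3x² + 4xy + 4y² = C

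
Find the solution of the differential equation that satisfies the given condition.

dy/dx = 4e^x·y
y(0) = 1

General solution: y = Ce^(4e^x)
Applying IC y(0) = 1:
Particular solution: y = e^(4(e^x - 1))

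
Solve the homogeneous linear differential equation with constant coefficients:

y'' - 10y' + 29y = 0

Characteristic equation: r² - 10r + 29 = 0
Roots: r = 5 ± 2i (complex conjugates)
General solution: y = e^(5x)(C₁cos(2x) + C₂sin(2x))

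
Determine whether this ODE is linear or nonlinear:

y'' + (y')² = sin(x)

Nonlinear ((y')² term)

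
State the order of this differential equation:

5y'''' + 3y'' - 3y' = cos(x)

The order is 4 (highest derivative is of order 4).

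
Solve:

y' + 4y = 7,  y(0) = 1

General solution: y = 7/4 + Ce^(-4x)
Applying y(0) = 1: C = 1 - 7/4 = -3/4
Particular solution: y = 7/4 - (3/4)e^(-4x)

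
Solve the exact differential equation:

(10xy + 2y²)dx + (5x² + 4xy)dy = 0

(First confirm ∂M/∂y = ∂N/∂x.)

Verify exactness: ∂M/∂y = ∂N/∂x ✓
Find F(x,y) such that ∂F/∂x = M, ∂F/∂y = N
Solution: 5x²y + 2xy² = C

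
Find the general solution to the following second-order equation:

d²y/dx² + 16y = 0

Characteristic equation: r² + 16 = 0
Roots: r = ±4i (complex conjugates)
General solution: y = C₁cos(4x) + C₂sin(4x)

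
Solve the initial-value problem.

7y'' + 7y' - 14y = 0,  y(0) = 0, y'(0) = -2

General solution: y = C₁e^x + C₂e^(-2x)
Applying ICs: C₁ = -2/3, C₂ = 2/3
Particular solution: y = -(2/3)e^x + (2/3)e^(-2x)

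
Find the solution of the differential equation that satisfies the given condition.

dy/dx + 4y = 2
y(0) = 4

General solution: y = 1/2 + Ce^(-4x)
Applying y(0) = 4: C = 4 - 1/2 = 7/2
Particular solution: y = 1/2 + (7/2)e^(-4x)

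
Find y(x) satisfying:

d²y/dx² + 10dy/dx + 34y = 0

Characteristic equation: r² + 10r + 34 = 0
Roots: r = -5 ± 3i (complex conjugates)
General solution: y = e^(-5x)(C₁cos(3x) + C₂sin(3x))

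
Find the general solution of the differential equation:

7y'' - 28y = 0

Characteristic equation: 7r² - 28 = 0
Divide by 7: r² - 4 = 0
Roots: r = 2, -2 (distinct real)
General solution: y = C₁e^(2x) + C₂e^(-2x)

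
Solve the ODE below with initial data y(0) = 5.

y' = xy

General solution: y = Ce^(x²/2)
Applying IC y(0) = 5:
Particular solution: y = 5e^(x²/2)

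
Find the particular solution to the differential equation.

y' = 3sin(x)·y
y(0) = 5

General solution: y = Ce^(-3cos(x))
Applying IC y(0) = 5:
Particular solution: y = 5e^(3(1-cos(x)))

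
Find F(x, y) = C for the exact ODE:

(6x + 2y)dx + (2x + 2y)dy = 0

Verify exactness: ∂M/∂y = ∂N/∂x ✓
Find F(x,y) such that ∂F/∂x = M, ∂F/∂y = N
Solution: 3x² + 2xy + y² = C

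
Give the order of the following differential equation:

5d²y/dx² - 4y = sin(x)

The order is 2 (highest derivative is of order 2).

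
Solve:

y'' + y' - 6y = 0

Characteristic equation: r² + r - 6 = 0
Roots: r = 2, -3 (distinct real)
General solution: y = C₁e^(2x) + C₂e^(-3x)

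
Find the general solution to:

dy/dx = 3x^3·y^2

Separating variables and integrating:
-1/y = 3x^4/4 + C

General solution: y^-1 = (-3/4)x^4 + C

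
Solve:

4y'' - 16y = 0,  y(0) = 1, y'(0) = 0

General solution: y = C₁e^(2x) + C₂e^(-2x)
Applying ICs: C₁ = 1/2, C₂ = 1/2
Particular solution: y = (1/2)e^(2x) + (1/2)e^(-2x)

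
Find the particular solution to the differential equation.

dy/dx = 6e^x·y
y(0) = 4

General solution: y = Ce^(6e^x)
Applying IC y(0) = 4:
Particular solution: y = 4e^(6(e^x - 1))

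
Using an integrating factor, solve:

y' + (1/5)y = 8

Using integrating factor method:

General solution: y = 40 + Ce^(-x/5)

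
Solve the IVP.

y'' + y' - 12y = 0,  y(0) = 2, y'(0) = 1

General solution: y = C₁e^(3x) + C₂e^(-4x)
Applying ICs: C₁ = 9/7, C₂ = 5/7
Particular solution: y = (9/7)e^(3x) + (5/7)e^(-4x)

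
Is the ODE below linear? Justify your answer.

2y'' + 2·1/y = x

No. Nonlinear (1/y term)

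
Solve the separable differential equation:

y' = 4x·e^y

Separating variables and integrating:
-e^(-y) = 2x² + C

General solution: y = -ln(C - 2x²)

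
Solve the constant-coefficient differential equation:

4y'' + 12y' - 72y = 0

Characteristic equation: 4r² + 12r - 72 = 0
Divide by 4: r² + 3r - 18 = 0
Roots: r = 3, -6 (distinct real)
General solution: y = C₁e^(3x) + C₂e^(-6x)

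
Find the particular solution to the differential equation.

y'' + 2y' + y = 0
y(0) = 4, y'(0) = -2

General solution: y = (C₁ + C₂x)e^(-x)
Repeated root r = -1
Applying ICs: C₁ = 4, C₂ = 2
Particular solution: y = (4 + 2x)e^(-x)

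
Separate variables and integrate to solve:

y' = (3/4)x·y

Separating variables and integrating:
ln|y| = 3x^2/8 + C

General solution: y = Ce^(3x^2/8)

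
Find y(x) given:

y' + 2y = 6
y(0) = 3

General solution: y = 3 + Ce^(-2x)
Applying y(0) = 3: C = 3 - 3 = 0
Particular solution: y = 3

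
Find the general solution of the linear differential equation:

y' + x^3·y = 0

Using integrating factor method:

General solution: y = Ce^(-x^4/4)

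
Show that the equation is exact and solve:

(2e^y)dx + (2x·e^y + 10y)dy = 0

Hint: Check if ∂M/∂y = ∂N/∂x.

Verify exactness: ∂M/∂y = ∂N/∂x ✓
Find F(x,y) such that ∂F/∂x = M, ∂F/∂y = N
Solution: 2x·e^y + 5y² = C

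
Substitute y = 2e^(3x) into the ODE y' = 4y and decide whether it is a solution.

Verification:
y = 2e^(3x)
y' = 6e^(3x)
But 4y = 8e^(3x)
y' ≠ 4y — the derivative does not match

No, it is not a solution.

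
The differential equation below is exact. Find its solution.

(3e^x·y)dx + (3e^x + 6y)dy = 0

Verify exactness: ∂M/∂y = ∂N/∂x ✓
Find F(x,y) such that ∂F/∂x = M, ∂F/∂y = N
Solution: 3e^x·y + 3y² = C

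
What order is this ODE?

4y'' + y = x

The order is 2 (highest derivative is of order 2).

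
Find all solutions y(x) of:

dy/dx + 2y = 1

Using integrating factor method:

General solution: y = 1/2 + Ce^(-2x)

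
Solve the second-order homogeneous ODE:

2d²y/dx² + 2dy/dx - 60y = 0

Characteristic equation: 2r² + 2r - 60 = 0
Divide by 2: r² + r - 30 = 0
Roots: r = 5, -6 (distinct real)
General solution: y = C₁e^(5x) + C₂e^(-6x)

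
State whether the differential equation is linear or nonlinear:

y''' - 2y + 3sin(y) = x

Nonlinear (sin(y) is nonlinear in y)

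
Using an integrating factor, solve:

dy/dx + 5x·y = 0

Using integrating factor method:

General solution: y = Ce^(-5x^2/2)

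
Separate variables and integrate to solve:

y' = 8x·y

Separating variables and integrating:
ln|y| = 4x^2 + C

General solution: y = Ce^(4x^2)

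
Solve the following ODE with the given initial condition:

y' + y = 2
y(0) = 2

General solution: y = 2 + Ce^(-x)
Applying y(0) = 2: C = 2 - 2 = 0
Particular solution: y = 2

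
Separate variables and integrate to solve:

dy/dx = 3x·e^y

Separating variables and integrating:
-e^(-y) = 3x²/2 + C

General solution: y = -ln(C - 3x²/2)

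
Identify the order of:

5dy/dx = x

The order is 1 (highest derivative is of order 1).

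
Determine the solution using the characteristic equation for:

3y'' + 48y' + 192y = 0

Characteristic equation: 3r² + 48r + 192 = 0
Divide by 3: r² + 16r + 64 = 0
Factored: (r + 8)² = 0
Repeated root: r = -8
General solution: y = (C₁ + C₂x)e^(-8x)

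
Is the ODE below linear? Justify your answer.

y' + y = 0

Yes. Linear (y and its derivatives appear to the first power only, no products of y terms)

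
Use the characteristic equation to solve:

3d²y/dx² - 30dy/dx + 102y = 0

Characteristic equation: 3r² - 30r + 102 = 0
Divide by 3: r² - 10r + 34 = 0
Roots: r = 5 ± 3i (complex conjugates)
General solution: y = e^(5x)(C₁cos(3x) + C₂sin(3x))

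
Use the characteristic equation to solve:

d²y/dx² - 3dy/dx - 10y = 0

Characteristic equation: r² - 3r - 10 = 0
Roots: r = 5, -2 (distinct real)
General solution: y = C₁e^(5x) + C₂e^(-2x)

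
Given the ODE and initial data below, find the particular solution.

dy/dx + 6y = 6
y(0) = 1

General solution: y = 1 + Ce^(-6x)
Applying y(0) = 1: C = 1 - 1 = 0
Particular solution: y = 1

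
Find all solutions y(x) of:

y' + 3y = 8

Using integrating factor method:

General solution: y = 8/3 + Ce^(-3x)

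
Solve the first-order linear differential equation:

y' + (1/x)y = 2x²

Using integrating factor method:

General solution: y = (1/2)x^3 + C/x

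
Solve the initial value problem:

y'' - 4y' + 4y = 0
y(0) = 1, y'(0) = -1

General solution: y = (C₁ + C₂x)e^(2x)
Repeated root r = 2
Applying ICs: C₁ = 1, C₂ = -3
Particular solution: y = (1 - 3x)e^(2x)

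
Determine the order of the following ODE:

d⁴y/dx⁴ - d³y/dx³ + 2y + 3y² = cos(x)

The order is 4 (highest derivative is of order 4).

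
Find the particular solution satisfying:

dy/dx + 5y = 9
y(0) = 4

General solution: y = 9/5 + Ce^(-5x)
Applying y(0) = 4: C = 4 - 9/5 = 11/5
Particular solution: y = 9/5 + (11/5)e^(-5x)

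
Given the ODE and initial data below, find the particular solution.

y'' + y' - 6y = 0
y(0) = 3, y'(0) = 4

General solution: y = C₁e^(2x) + C₂e^(-3x)
Applying ICs: C₁ = 13/5, C₂ = 2/5
Particular solution: y = (13/5)e^(2x) + (2/5)e^(-3x)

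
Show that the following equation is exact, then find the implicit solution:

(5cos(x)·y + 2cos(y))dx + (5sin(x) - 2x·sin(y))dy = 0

Verify exactness: ∂M/∂y = ∂N/∂x ✓
Find F(x,y) such that ∂F/∂x = M, ∂F/∂y = N
Solution: 5sin(x)·y + 2x·cos(y) = C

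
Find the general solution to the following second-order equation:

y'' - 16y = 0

Characteristic equation: r² - 16 = 0
Roots: r = 4, -4 (distinct real)
General solution: y = C₁e^(4x) + C₂e^(-4x)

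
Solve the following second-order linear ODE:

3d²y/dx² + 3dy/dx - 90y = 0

Characteristic equation: 3r² + 3r - 90 = 0
Divide by 3: r² + r - 30 = 0
Roots: r = 5, -6 (distinct real)
General solution: y = C₁e^(5x) + C₂e^(-6x)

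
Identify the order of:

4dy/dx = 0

The order is 1 (highest derivative is of order 1).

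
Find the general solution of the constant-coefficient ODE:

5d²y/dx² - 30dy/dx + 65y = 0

Characteristic equation: 5r² - 30r + 65 = 0
Divide by 5: r² - 6r + 13 = 0
Roots: r = 3 ± 2i (complex conjugates)
General solution: y = e^(3x)(C₁cos(2x) + C₂sin(2x))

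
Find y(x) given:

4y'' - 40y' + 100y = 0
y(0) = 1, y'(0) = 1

General solution: y = (C₁ + C₂x)e^(5x)
Repeated root r = 5
Applying ICs: C₁ = 1, C₂ = -4
Particular solution: y = (1 - 4x)e^(5x)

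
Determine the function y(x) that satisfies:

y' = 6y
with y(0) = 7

General solution: y = Ce^(6x)
Applying IC y(0) = 7:
Particular solution: y = 7e^(6x)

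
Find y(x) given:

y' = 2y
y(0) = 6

General solution: y = Ce^(2x)
Applying IC y(0) = 6:
Particular solution: y = 6e^(2x)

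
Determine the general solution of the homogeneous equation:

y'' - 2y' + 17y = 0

Characteristic equation: r² - 2r + 17 = 0
Roots: r = 1 ± 4i (complex conjugates)
General solution: y = e^x(C₁cos(4x) + C₂sin(4x))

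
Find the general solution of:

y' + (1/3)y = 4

Using integrating factor method:

General solution: y = 12 + Ce^(-x/3)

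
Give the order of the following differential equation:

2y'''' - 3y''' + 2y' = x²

The order is 4 (highest derivative is of order 4).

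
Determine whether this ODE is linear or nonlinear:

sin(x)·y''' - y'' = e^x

Linear (y and its derivatives appear to the first power only, no products of y terms)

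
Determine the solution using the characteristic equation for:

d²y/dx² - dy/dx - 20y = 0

Characteristic equation: r² - r - 20 = 0
Roots: r = 5, -4 (distinct real)
General solution: y = C₁e^(5x) + C₂e^(-4x)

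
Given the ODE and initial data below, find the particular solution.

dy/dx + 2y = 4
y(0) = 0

General solution: y = 2 + Ce^(-2x)
Applying y(0) = 0: C = 0 - 2 = -2
Particular solution: y = 2 - 2e^(-2x)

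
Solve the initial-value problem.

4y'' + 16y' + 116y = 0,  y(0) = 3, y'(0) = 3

General solution: y = e^(-2x)(C₁cos(5x) + C₂sin(5x))
Complex roots r = -2 ± 5i
Applying ICs: C₁ = 3, C₂ = 9/5
Particular solution: y = e^(-2x)(3cos(5x) + (9/5)sin(5x))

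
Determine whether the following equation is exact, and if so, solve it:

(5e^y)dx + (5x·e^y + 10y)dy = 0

Verify exactness: ∂M/∂y = ∂N/∂x ✓
Find F(x,y) such that ∂F/∂x = M, ∂F/∂y = N
Solution: 5x·e^y + 5y² = C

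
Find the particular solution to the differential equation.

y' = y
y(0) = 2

General solution: y = Ce^x
Applying IC y(0) = 2:
Particular solution: y = 2e^x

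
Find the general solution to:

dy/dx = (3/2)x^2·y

Separating variables and integrating:
ln|y| = x^3/2 + C

General solution: y = Ce^(x^3/2)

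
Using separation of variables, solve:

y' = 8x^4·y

Separating variables and integrating:
ln|y| = 8x^5/5 + C

General solution: y = Ce^(8x^5/5)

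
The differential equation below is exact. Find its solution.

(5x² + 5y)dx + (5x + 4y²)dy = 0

Verify exactness: ∂M/∂y = ∂N/∂x ✓
Find F(x,y) such that ∂F/∂x = M, ∂F/∂y = N
Solution: 5x³/3 + 5xy + 4y³/3 = C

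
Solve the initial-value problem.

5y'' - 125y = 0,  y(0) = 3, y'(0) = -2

General solution: y = C₁e^(5x) + C₂e^(-5x)
Applying ICs: C₁ = 13/10, C₂ = 17/10
Particular solution: y = (13/10)e^(5x) + (17/10)e^(-5x)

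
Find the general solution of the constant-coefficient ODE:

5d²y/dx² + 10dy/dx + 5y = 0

Characteristic equation: 5r² + 10r + 5 = 0
Divide by 5: r² + 2r + 1 = 0
Factored: (r + 1)² = 0
Repeated root: r = -1
General solution: y = (C₁ + C₂x)e^(-x)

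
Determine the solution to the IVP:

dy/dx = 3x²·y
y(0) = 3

General solution: y = Ce^(x³)
Applying IC y(0) = 3:
Particular solution: y = 3e^(x³)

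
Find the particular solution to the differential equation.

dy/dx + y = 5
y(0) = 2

General solution: y = 5 + Ce^(-x)
Applying y(0) = 2: C = 2 - 5 = -3
Particular solution: y = 5 - 3e^(-x)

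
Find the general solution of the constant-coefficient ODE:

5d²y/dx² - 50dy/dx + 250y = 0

Characteristic equation: 5r² - 50r + 250 = 0
Divide by 5: r² - 10r + 50 = 0
Roots: r = 5 ± 5i (complex conjugates)
General solution: y = e^(5x)(C₁cos(5x) + C₂sin(5x))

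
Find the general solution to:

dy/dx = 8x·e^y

Separating variables and integrating:
-e^(-y) = 4x² + C

General solution: y = -ln(C - 4x²)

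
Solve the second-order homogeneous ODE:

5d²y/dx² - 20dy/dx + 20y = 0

Characteristic equation: 5r² - 20r + 20 = 0
Divide by 5: r² - 4r + 4 = 0
Factored: (r - 2)² = 0
Repeated root: r = 2
General solution: y = (C₁ + C₂x)e^(2x)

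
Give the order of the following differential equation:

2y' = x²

The order is 1 (highest derivative is of order 1).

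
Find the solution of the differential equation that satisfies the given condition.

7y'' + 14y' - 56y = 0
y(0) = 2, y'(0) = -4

General solution: y = C₁e^(2x) + C₂e^(-4x)
Applying ICs: C₁ = 2/3, C₂ = 4/3
Particular solution: y = (2/3)e^(2x) + (4/3)e^(-4x)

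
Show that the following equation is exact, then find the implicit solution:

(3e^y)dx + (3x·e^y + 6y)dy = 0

Verify exactness: ∂M/∂y = ∂N/∂x ✓
Find F(x,y) such that ∂F/∂x = M, ∂F/∂y = N
Solution: 3x·e^y + 3y² = C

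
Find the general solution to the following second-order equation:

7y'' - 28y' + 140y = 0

Characteristic equation: 7r² - 28r + 140 = 0
Divide by 7: r² - 4r + 20 = 0
Roots: r = 2 ± 4i (complex conjugates)
General solution: y = e^(2x)(C₁cos(4x) + C₂sin(4x))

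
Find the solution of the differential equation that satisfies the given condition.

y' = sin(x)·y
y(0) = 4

General solution: y = Ce^(-cos(x))
Applying IC y(0) = 4:
Particular solution: y = 4e^(1-cos(x))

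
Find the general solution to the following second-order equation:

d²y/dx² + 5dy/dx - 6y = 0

Characteristic equation: r² + 5r - 6 = 0
Roots: r = 1, -6 (distinct real)
General solution: y = C₁e^x + C₂e^(-6x)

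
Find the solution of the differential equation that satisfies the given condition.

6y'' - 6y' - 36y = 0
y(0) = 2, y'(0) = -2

General solution: y = C₁e^(3x) + C₂e^(-2x)
Applying ICs: C₁ = 2/5, C₂ = 8/5
Particular solution: y = (2/5)e^(3x) + (8/5)e^(-2x)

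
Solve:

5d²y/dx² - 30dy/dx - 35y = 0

Characteristic equation: 5r² - 30r - 35 = 0
Divide by 5: r² - 6r - 7 = 0
Roots: r = 7, -1 (distinct real)
General solution: y = C₁e^(7x) + C₂e^(-x)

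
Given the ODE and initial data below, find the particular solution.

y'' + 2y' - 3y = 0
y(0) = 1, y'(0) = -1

General solution: y = C₁e^x + C₂e^(-3x)
Applying ICs: C₁ = 1/2, C₂ = 1/2
Particular solution: y = (1/2)e^x + (1/2)e^(-3x)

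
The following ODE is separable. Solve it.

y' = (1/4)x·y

Separating variables and integrating:
ln|y| = x^2/8 + C

General solution: y = Ce^(x^2/8)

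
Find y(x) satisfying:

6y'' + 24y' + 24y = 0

Characteristic equation: 6r² + 24r + 24 = 0
Divide by 6: r² + 4r + 4 = 0
Factored: (r + 2)² = 0
Repeated root: r = -2
General solution: y = (C₁ + C₂x)e^(-2x)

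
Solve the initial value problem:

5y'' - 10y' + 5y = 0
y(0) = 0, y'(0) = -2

General solution: y = (C₁ + C₂x)e^x
Repeated root r = 1
Applying ICs: C₁ = 0, C₂ = -2
Particular solution: y = -2xe^x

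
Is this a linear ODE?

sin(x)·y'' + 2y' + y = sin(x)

Yes. Linear (y and its derivatives appear to the first power only, no products of y terms)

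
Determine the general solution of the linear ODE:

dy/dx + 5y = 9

Using integrating factor method:

General solution: y = 9/5 + Ce^(-5x)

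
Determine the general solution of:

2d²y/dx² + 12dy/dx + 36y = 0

Characteristic equation: 2r² + 12r + 36 = 0
Divide by 2: r² + 6r + 18 = 0
Roots: r = -3 ± 3i (complex conjugates)
General solution: y = e^(-3x)(C₁cos(3x) + C₂sin(3x))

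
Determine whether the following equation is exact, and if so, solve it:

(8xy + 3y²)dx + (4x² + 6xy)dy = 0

Verify exactness: ∂M/∂y = ∂N/∂x ✓
Find F(x,y) such that ∂F/∂x = M, ∂F/∂y = N
Solution: 4x²y + 3xy² = C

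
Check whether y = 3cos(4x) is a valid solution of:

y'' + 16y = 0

Verification:
y'' = -48cos(4x)
y'' + 16y = 0 ✓

Yes, it is a solution.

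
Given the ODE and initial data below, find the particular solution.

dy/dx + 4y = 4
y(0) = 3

General solution: y = 1 + Ce^(-4x)
Applying y(0) = 3: C = 3 - 1 = 2
Particular solution: y = 1 + 2e^(-4x)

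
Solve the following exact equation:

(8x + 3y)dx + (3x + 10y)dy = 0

Verify exactness: ∂M/∂y = ∂N/∂x ✓
Find F(x,y) such that ∂F/∂x = M, ∂F/∂y = N
Solution: 4x² + 3xy + 5y² = C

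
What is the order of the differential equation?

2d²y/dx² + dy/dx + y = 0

The order is 2 (highest derivative is of order 2).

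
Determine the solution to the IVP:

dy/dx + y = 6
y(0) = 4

General solution: y = 6 + Ce^(-x)
Applying y(0) = 4: C = 4 - 6 = -2
Particular solution: y = 6 - 2e^(-x)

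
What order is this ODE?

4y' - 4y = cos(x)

The order is 1 (highest derivative is of order 1).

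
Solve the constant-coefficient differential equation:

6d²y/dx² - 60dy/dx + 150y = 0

Characteristic equation: 6r² - 60r + 150 = 0
Divide by 6: r² - 10r + 25 = 0
Factored: (r - 5)² = 0
Repeated root: r = 5
General solution: y = (C₁ + C₂x)e^(5x)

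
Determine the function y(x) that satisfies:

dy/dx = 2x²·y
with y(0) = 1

General solution: y = Ce^(2x³/3)
Applying IC y(0) = 1:
Particular solution: y = e^(2x³/3)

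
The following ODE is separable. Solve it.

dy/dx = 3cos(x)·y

Separating variables and integrating:
ln|y| = 3sin(x) + C

General solution: y = Ce^(3sin(x))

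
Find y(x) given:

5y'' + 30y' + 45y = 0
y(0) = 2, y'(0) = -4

General solution: y = (C₁ + C₂x)e^(-3x)
Repeated root r = -3
Applying ICs: C₁ = 2, C₂ = 2
Particular solution: y = (2 + 2x)e^(-3x)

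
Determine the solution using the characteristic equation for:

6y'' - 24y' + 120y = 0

Characteristic equation: 6r² - 24r + 120 = 0
Divide by 6: r² - 4r + 20 = 0
Roots: r = 2 ± 4i (complex conjugates)
General solution: y = e^(2x)(C₁cos(4x) + C₂sin(4x))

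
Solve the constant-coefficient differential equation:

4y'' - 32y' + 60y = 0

Characteristic equation: 4r² - 32r + 60 = 0
Divide by 4: r² - 8r + 15 = 0
Roots: r = 3, 5 (distinct real)
General solution: y = C₁e^(3x) + C₂e^(5x)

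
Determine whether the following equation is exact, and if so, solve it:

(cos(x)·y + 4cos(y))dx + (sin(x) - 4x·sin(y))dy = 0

Verify exactness: ∂M/∂y = ∂N/∂x ✓
Find F(x,y) such that ∂F/∂x = M, ∂F/∂y = N
Solution: sin(x)·y + 4x·cos(y) = C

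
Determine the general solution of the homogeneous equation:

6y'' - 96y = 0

Characteristic equation: 6r² - 96 = 0
Divide by 6: r² - 16 = 0
Roots: r = 4, -4 (distinct real)
General solution: y = C₁e^(4x) + C₂e^(-4x)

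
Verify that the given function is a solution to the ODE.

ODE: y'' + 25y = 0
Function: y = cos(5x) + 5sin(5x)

Verification:
y'' = -25cos(5x) - 125sin(5x)
y'' + 25y = 0 ✓

Yes, it is a solution.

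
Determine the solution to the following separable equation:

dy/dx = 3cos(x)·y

Separating variables and integrating:
ln|y| = 3sin(x) + C

General solution: y = Ce^(3sin(x))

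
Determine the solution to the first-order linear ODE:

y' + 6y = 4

Using integrating factor method:

General solution: y = 2/3 + Ce^(-6x)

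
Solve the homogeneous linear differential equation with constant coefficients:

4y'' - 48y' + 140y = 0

Characteristic equation: 4r² - 48r + 140 = 0
Divide by 4: r² - 12r + 35 = 0
Roots: r = 7, 5 (distinct real)
General solution: y = C₁e^(7x) + C₂e^(5x)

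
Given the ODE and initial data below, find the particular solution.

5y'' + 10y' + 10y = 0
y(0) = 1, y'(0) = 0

General solution: y = e^(-x)(C₁cos(x) + C₂sin(x))
Complex roots r = -1 ± i
Applying ICs: C₁ = 1, C₂ = 1
Particular solution: y = e^(-x)(cos(x) + sin(x))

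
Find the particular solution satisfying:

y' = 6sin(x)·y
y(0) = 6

General solution: y = Ce^(-6cos(x))
Applying IC y(0) = 6:
Particular solution: y = 6e^(6(1-cos(x)))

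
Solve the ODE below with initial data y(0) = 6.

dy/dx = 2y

General solution: y = Ce^(2x)
Applying IC y(0) = 6:
Particular solution: y = 6e^(2x)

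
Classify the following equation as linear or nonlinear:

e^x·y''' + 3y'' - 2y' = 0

Linear (y and its derivatives appear to the first power only, no products of y terms)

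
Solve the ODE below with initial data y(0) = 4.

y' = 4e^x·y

General solution: y = Ce^(4e^x)
Applying IC y(0) = 4:
Particular solution: y = 4e^(4(e^x - 1))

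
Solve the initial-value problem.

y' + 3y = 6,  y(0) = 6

General solution: y = 2 + Ce^(-3x)
Applying y(0) = 6: C = 6 - 2 = 4
Particular solution: y = 2 + 4e^(-3x)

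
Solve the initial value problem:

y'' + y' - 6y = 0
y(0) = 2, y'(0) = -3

General solution: y = C₁e^(2x) + C₂e^(-3x)
Applying ICs: C₁ = 3/5, C₂ = 7/5
Particular solution: y = (3/5)e^(2x) + (7/5)e^(-3x)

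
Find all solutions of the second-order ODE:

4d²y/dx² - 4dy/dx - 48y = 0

Characteristic equation: 4r² - 4r - 48 = 0
Divide by 4: r² - r - 12 = 0
Roots: r = 4, -3 (distinct real)
General solution: y = C₁e^(4x) + C₂e^(-3x)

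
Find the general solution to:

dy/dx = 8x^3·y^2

Separating variables and integrating:
-1/y = 2x^4 + C

General solution: y^-1 = -2x^4 + C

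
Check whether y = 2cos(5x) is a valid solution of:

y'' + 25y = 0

Verification:
y'' = -50cos(5x)
y'' + 25y = 0 ✓

Yes, it is a solution.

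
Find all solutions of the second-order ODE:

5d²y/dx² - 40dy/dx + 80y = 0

Characteristic equation: 5r² - 40r + 80 = 0
Divide by 5: r² - 8r + 16 = 0
Factored: (r - 4)² = 0
Repeated root: r = 4
General solution: y = (C₁ + C₂x)e^(4x)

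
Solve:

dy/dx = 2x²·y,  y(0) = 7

General solution: y = Ce^(2x³/3)
Applying IC y(0) = 7:
Particular solution: y = 7e^(2x³/3)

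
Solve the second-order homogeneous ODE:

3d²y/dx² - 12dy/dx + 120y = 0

Characteristic equation: 3r² - 12r + 120 = 0
Divide by 3: r² - 4r + 40 = 0
Roots: r = 2 ± 6i (complex conjugates)
General solution: y = e^(2x)(C₁cos(6x) + C₂sin(6x))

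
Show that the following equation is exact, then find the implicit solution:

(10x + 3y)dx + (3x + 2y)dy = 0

Verify exactness: ∂M/∂y = ∂N/∂x ✓
Find F(x,y) such that ∂F/∂x = M, ∂F/∂y = N
Solution: 5x² + 3xy + y² = C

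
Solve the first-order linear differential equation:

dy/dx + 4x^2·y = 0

Using integrating factor method:

General solution: y = Ce^(-4x^3/3)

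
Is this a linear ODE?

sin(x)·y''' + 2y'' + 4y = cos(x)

Yes. Linear (y and its derivatives appear to the first power only, no products of y terms)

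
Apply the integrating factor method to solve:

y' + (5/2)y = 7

Using integrating factor method:

General solution: y = 14/5 + Ce^(-5x/2)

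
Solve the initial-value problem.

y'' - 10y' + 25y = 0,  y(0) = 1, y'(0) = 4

General solution: y = (C₁ + C₂x)e^(5x)
Repeated root r = 5
Applying ICs: C₁ = 1, C₂ = -1
Particular solution: y = (1 - x)e^(5x)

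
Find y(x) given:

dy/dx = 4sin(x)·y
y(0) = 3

General solution: y = Ce^(-4cos(x))
Applying IC y(0) = 3:
Particular solution: y = 3e^(4(1-cos(x)))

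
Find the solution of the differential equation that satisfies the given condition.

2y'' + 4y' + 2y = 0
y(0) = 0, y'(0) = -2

General solution: y = (C₁ + C₂x)e^(-x)
Repeated root r = -1
Applying ICs: C₁ = 0, C₂ = -2
Particular solution: y = -2xe^(-x)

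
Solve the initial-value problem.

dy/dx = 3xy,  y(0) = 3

General solution: y = Ce^(3x²/2)
Applying IC y(0) = 3:
Particular solution: y = 3e^(3x²/2)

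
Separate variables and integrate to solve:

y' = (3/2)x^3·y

Separating variables and integrating:
ln|y| = 3x^4/8 + C

General solution: y = Ce^(3x^4/8)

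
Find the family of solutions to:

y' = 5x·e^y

Separating variables and integrating:
-e^(-y) = 5x²/2 + C

General solution: y = -ln(C - 5x²/2)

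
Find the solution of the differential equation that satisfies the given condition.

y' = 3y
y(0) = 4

General solution: y = Ce^(3x)
Applying IC y(0) = 4:
Particular solution: y = 4e^(3x)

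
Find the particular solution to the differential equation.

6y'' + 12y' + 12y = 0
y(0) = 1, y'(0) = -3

General solution: y = e^(-x)(C₁cos(x) + C₂sin(x))
Complex roots r = -1 ± i
Applying ICs: C₁ = 1, C₂ = -2
Particular solution: y = e^(-x)(cos(x) - 2sin(x))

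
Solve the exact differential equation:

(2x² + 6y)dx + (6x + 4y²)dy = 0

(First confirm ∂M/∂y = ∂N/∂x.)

Verify exactness: ∂M/∂y = ∂N/∂x ✓
Find F(x,y) such that ∂F/∂x = M, ∂F/∂y = N
Solution: 2x³/3 + 6xy + 4y³/3 = C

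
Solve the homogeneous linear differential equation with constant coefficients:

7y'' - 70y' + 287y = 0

Characteristic equation: 7r² - 70r + 287 = 0
Divide by 7: r² - 10r + 41 = 0
Roots: r = 5 ± 4i (complex conjugates)
General solution: y = e^(5x)(C₁cos(4x) + C₂sin(4x))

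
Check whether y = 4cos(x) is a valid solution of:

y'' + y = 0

Verification:
y'' = -4cos(x)
y'' + y = 0 ✓

Yes, it is a solution.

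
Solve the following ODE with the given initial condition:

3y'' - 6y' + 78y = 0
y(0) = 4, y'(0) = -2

General solution: y = e^x(C₁cos(5x) + C₂sin(5x))
Complex roots r = 1 ± 5i
Applying ICs: C₁ = 4, C₂ = -6/5
Particular solution: y = e^x(4cos(5x) - (6/5)sin(5x))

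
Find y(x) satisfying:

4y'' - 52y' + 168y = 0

Characteristic equation: 4r² - 52r + 168 = 0
Divide by 4: r² - 13r + 42 = 0
Roots: r = 7, 6 (distinct real)
General solution: y = C₁e^(7x) + C₂e^(6x)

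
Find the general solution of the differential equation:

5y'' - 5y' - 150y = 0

Characteristic equation: 5r² - 5r - 150 = 0
Divide by 5: r² - r - 30 = 0
Roots: r = 6, -5 (distinct real)
General solution: y = C₁e^(6x) + C₂e^(-5x)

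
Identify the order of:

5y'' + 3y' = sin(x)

The order is 2 (highest derivative is of order 2).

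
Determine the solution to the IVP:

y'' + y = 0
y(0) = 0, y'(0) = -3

General solution: y = C₁cos(x) + C₂sin(x)
Complex roots r = ±i
Applying ICs: C₁ = 0, C₂ = -3
Particular solution: y = -3sin(x)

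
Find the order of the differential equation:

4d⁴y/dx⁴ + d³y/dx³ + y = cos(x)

The order is 4 (highest derivative is of order 4).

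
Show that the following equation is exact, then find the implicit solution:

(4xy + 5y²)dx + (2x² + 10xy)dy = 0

Verify exactness: ∂M/∂y = ∂N/∂x ✓
Find F(x,y) such that ∂F/∂x = M, ∂F/∂y = N
Solution: 2x²y + 5xy² = C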